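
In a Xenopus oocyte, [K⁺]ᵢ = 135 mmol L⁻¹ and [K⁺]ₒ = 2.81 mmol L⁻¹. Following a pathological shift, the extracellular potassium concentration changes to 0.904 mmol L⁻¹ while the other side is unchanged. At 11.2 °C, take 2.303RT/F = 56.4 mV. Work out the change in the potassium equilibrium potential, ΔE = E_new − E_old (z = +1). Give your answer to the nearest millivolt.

E_old = (56.4/1)·log₁₀(2.81/135) = -94.84 mV
E_new = (56.4/1)·log₁₀(0.904/135) = -122.62 mV
ΔE = -122.62 − (-94.84) = -27.78 mV

-28 mV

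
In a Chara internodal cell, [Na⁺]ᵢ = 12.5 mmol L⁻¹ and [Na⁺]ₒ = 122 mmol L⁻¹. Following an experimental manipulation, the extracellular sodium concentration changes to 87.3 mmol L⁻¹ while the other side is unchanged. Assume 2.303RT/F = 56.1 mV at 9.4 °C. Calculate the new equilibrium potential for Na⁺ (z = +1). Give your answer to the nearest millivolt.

After the shift: [Na⁺]_out = 87.3, [Na⁺]_in = 12.5 mmol L⁻¹.
E_new = (56.1/1)·log₁₀(87.3/12.5) = 56.10 · (0.8441) = 47.35 mV

47 mV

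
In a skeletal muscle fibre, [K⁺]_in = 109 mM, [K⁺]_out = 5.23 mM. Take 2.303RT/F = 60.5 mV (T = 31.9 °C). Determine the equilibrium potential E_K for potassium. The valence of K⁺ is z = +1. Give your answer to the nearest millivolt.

E = (60.5/z) · log₁₀([K⁺]_out/[K⁺]_in) with z = +1.
= (60.5/1) · log₁₀(5.23/109) = 60.50 · log₁₀(0.04798)
= 60.50 · (-1.3189) = -79.79 mV

-80 mV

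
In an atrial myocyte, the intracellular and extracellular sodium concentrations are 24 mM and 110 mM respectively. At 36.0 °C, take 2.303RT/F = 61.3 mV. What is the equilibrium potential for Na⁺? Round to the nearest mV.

E = (61.3/z) · log₁₀([Na⁺]_out/[Na⁺]_in) with z = +1.
= (61.3/1) · log₁₀(110/24) = 61.30 · log₁₀(4.583)
= 61.30 · (0.6612) = 40.53 mV

41 mV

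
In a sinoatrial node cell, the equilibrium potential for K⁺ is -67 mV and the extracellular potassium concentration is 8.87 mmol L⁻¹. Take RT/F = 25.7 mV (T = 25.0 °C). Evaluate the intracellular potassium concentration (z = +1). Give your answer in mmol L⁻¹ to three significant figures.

120 mmol L⁻¹

Nernst: E = (25.7/1) · ln([out]/[in]), so ln([out]/[in]) = -67.0 × 1 / 25.7 = -2.6070.
[out]/[in] = e^(-2.6070) = 0.07376.
[in] = 8.87 / 0.07376 = 120.3 mmol L⁻¹.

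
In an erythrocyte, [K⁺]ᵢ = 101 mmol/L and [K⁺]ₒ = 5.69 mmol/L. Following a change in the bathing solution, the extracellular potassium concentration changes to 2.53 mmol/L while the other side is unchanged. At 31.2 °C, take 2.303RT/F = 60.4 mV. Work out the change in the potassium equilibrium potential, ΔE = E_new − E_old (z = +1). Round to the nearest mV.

E_old = (60.4/1)·log₁₀(5.69/101) = -75.45 mV
E_new = (60.4/1)·log₁₀(2.53/101) = -96.71 mV
ΔE = -96.71 − (-75.45) = -21.26 mV

-21 mV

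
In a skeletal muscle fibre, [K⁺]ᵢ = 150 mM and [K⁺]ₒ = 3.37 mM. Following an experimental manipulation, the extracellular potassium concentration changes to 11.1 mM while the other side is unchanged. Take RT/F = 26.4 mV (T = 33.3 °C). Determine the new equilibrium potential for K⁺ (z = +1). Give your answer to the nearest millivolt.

After the shift: [K⁺]_out = 11.1, [K⁺]_in = 150 mM.
E_new = (26.4/1)·ln(11.1/150) = 26.40 · (-2.6037) = -68.74 mV

-69 mV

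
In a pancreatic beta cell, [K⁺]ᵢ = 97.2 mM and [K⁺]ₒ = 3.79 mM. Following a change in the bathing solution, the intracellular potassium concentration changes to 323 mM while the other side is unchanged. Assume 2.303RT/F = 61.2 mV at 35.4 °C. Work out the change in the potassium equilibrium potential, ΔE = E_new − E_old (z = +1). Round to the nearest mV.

-32 mV

E_old = (61.2/1)·log₁₀(3.79/97.2) = -86.23 mV
E_new = (61.2/1)·log₁₀(3.79/323) = -118.15 mV
ΔE = -118.15 − (-86.23) = -31.92 mV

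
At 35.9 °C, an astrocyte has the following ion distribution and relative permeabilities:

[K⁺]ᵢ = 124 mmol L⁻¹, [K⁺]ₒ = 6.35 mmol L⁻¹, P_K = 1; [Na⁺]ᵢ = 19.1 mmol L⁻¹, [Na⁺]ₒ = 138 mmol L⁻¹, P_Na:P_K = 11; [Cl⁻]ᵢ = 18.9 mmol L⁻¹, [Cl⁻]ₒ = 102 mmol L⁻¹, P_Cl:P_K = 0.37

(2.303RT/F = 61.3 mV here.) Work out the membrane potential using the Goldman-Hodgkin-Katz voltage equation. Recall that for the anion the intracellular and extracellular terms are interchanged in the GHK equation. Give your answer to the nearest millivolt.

38 mV

Vm = 61.3 · log₁₀[(Σ P·[cation]ₒ + Σ P·[anion]ᵢ) / (Σ P·[cation]ᵢ + Σ P·[anion]ₒ)]
Numerator = 1×6.35 + 11×138 + 0.37×18.9 = 1531
Denominator = 1×124 + 11×19.1 + 0.37×102 = 371.8
Vm = 61.3 · log₁₀(4.1183) = 61.3 × (0.6147) = 37.68 mV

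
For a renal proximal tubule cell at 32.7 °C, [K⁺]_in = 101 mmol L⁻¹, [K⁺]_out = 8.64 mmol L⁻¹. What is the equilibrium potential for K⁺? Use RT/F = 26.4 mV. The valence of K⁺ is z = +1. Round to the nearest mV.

-65 mV

E = (26.4/z) · ln([K⁺]_out/[K⁺]_in) with z = +1.
= (26.4/1) · ln(8.64/101) = 26.40 · ln(0.08554)
= 26.40 · (-2.4587) = -64.91 mV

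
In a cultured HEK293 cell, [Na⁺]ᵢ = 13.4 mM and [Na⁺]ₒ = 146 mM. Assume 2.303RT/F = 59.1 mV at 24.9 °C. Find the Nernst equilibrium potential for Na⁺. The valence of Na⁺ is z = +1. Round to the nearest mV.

61 mV

E = (59.1/z) · log₁₀([Na⁺]_out/[Na⁺]_in) with z = +1.
= (59.1/1) · log₁₀(146/13.4) = 59.10 · log₁₀(10.9)
= 59.10 · (1.0372) = 61.30 mV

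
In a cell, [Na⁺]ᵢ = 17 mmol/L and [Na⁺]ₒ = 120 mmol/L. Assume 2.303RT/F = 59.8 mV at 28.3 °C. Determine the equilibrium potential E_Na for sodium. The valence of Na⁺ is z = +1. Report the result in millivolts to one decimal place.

50.8 mV

E = (59.8/z) · log₁₀([Na⁺]_out/[Na⁺]_in) with z = +1.
= (59.8/1) · log₁₀(120/17) = 59.80 · log₁₀(7.059)
= 59.80 · (0.8487) = 50.75 mV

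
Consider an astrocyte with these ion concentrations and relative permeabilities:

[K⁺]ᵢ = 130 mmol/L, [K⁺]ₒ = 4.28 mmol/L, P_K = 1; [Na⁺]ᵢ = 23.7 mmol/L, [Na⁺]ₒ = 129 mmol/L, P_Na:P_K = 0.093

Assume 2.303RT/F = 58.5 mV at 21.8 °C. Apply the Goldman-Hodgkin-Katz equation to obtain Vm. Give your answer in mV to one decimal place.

Vm = 58.5 · log₁₀[(Σ P·[cation]ₒ + Σ P·[anion]ᵢ) / (Σ P·[cation]ᵢ + Σ P·[anion]ₒ)]
Numerator = 1×4.28 + 0.093×129 = 16.28
Denominator = 1×130 + 0.093×23.7 = 132.2
Vm = 58.5 · log₁₀(0.12312) = 58.5 × (-0.9097) = -53.22 mV

-53.2 mV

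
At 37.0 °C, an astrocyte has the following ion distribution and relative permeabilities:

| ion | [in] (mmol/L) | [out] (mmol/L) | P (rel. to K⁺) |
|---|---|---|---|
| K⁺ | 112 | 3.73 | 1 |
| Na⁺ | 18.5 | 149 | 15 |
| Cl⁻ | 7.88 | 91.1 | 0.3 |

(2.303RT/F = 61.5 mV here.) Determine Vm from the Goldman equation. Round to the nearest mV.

45 mV

Vm = 61.5 · log₁₀[(Σ P·[cation]ₒ + Σ P·[anion]ᵢ) / (Σ P·[cation]ᵢ + Σ P·[anion]ₒ)]
Numerator = 1×3.73 + 15×149 + 0.3×7.88 = 2241
Denominator = 1×112 + 15×18.5 + 0.3×91.1 = 416.8
Vm = 61.5 · log₁₀(5.3765) = 61.5 × (0.7305) = 44.93 mV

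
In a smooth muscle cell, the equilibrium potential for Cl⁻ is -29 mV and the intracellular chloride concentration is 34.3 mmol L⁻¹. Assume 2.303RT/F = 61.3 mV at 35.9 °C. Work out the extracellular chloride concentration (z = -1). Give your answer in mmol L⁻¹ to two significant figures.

100 mmol L⁻¹

Nernst: E = (61.3/-1) · log₁₀([out]/[in]), so log₁₀([out]/[in]) = -29.0 × -1 / 61.3 = 0.4731.
[out]/[in] = 10^(0.4731) = 2.972.
[out] = 2.972 × 34.3 = 101.9 mmol L⁻¹.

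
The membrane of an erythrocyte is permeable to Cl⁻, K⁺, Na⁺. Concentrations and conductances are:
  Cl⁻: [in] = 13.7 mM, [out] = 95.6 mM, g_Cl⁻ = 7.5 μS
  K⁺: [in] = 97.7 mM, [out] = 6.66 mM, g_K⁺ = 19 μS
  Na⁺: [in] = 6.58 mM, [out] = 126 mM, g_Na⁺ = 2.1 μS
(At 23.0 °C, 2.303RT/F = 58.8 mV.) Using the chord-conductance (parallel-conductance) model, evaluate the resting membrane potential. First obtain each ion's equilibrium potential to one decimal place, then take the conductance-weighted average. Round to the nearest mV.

-53 mV

E_Cl⁻ = (58.8/-1)·log₁₀(95.6/13.7) = -49.6 mV
E_K⁺ = (58.8/1)·log₁₀(6.66/97.7) = -68.6 mV
E_Na⁺ = (58.8/1)·log₁₀(126/6.58) = 75.4 mV
Vm = (Σ gᵢEᵢ)/(Σ gᵢ) = (7.5·-49.6 + 19·-68.6 + 2.1·75.4) / (7.5 + 19 + 2.1)
= -1517.06 / 28.6 = -53.04 mV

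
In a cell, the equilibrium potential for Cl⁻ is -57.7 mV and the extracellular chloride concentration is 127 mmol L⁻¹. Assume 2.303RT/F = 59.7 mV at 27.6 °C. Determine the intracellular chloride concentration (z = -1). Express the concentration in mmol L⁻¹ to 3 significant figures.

13.7 mmol L⁻¹

Nernst: E = (59.7/-1) · log₁₀([out]/[in]), so log₁₀([out]/[in]) = -57.7 × -1 / 59.7 = 0.9665.
[out]/[in] = 10^(0.9665) = 9.258.
[in] = 127 / 9.258 = 13.72 mmol L⁻¹.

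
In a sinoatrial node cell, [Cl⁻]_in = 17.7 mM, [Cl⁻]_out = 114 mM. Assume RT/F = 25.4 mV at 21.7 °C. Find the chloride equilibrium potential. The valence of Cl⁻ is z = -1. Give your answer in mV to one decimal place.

E = (25.4/z) · ln([Cl⁻]_out/[Cl⁻]_in) with z = -1.
For an anion, dividing by z = -1 reverses the sign.
= (25.4/-1) · ln(114/17.7) = -25.40 · ln(6.441)
= -25.40 · (1.8626) = -47.31 mV

-47.3 mV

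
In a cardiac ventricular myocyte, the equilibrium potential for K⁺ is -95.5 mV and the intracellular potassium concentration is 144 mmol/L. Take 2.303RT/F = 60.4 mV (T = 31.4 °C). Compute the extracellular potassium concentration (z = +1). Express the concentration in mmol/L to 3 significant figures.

3.78 mmol/L

Nernst: E = (60.4/1) · log₁₀([out]/[in]), so log₁₀([out]/[in]) = -95.5 × 1 / 60.4 = -1.5811.
[out]/[in] = 10^(-1.5811) = 0.02623.
[out] = 0.02623 × 144 = 3.778 mmol/L.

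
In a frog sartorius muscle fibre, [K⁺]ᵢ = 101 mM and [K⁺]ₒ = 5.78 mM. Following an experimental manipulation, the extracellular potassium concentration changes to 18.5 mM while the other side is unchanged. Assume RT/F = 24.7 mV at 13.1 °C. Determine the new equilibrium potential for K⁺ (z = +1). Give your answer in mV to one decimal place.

After the shift: [K⁺]_out = 18.5, [K⁺]_in = 101 mM.
E_new = (24.7/1)·ln(18.5/101) = 24.70 · (-1.6973) = -41.92 mV

-41.9 mV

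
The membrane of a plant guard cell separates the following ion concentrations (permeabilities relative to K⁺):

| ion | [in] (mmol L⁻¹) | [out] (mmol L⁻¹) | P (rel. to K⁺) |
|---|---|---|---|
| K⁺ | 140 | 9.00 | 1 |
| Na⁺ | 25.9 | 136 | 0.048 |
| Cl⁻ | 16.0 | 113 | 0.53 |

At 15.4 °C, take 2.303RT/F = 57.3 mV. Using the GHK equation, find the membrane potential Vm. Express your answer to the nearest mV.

-53 mV

Vm = 57.3 · log₁₀[(Σ P·[cation]ₒ + Σ P·[anion]ᵢ) / (Σ P·[cation]ᵢ + Σ P·[anion]ₒ)]
Numerator = 1×9.00 + 0.048×136 + 0.53×16.0 = 24.01
Denominator = 1×140 + 0.048×25.9 + 0.53×113 = 201.1
Vm = 57.3 · log₁₀(0.11936) = 57.3 × (-0.9231) = -52.90 mV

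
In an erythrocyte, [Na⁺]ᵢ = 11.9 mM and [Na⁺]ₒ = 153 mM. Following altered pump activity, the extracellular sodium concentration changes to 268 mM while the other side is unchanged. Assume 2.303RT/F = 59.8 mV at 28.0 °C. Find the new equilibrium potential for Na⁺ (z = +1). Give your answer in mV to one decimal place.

80.9 mV

After the shift: [Na⁺]_out = 268, [Na⁺]_in = 11.9 mM.
E_new = (59.8/1)·log₁₀(268/11.9) = 59.80 · (1.3526) = 80.88 mV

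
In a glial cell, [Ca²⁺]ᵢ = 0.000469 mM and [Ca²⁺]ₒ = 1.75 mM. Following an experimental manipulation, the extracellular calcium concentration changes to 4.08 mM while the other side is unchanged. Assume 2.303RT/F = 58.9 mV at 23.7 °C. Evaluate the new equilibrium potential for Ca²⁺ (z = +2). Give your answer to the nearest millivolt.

After the shift: [Ca²⁺]_out = 4.08, [Ca²⁺]_in = 0.000469 mM.
E_new = (58.9/2)·log₁₀(4.08/0.000469) = 29.45 · (3.9395) = 116.02 mV

116 mV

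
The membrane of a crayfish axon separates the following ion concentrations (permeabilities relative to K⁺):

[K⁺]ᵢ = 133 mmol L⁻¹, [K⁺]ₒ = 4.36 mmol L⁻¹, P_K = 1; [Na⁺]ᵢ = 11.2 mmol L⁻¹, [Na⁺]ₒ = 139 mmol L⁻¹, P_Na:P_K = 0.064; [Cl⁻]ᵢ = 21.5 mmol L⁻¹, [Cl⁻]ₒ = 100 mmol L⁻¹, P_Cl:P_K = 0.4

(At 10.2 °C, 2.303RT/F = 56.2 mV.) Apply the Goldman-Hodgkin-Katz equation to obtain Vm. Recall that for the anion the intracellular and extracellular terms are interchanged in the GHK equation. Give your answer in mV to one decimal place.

Vm = 56.2 · log₁₀[(Σ P·[cation]ₒ + Σ P·[anion]ᵢ) / (Σ P·[cation]ᵢ + Σ P·[anion]ₒ)]
Numerator = 1×4.36 + 0.064×139 + 0.4×21.5 = 21.86
Denominator = 1×133 + 0.064×11.2 + 0.4×100 = 173.7
Vm = 56.2 · log₁₀(0.12581) = 56.2 × (-0.9003) = -50.60 mV

-50.6 mV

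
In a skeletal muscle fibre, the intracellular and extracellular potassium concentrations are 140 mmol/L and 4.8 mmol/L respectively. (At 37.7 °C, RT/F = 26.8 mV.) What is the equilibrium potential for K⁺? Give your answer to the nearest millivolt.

-90 mV

E = (26.8/z) · ln([K⁺]_out/[K⁺]_in) with z = +1.
= (26.8/1) · ln(4.8/140) = 26.80 · ln(0.03429)
= 26.80 · (-3.3730) = -90.40 mV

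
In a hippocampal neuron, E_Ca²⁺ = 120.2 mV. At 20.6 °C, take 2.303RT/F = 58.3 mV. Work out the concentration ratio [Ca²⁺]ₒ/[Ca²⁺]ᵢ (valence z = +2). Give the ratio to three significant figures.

log₁₀([out]/[in]) = E·z/(58.3) = 120.2 × 2 / 58.3 = 4.1235
[out]/[in] = 10^(4.1235) = 1.329e+04

13300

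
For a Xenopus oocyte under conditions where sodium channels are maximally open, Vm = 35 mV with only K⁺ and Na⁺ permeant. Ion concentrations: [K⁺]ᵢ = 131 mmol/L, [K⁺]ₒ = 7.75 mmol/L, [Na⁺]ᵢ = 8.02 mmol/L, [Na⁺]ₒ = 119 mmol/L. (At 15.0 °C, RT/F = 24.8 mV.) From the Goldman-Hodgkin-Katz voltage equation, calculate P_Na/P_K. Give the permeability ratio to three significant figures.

6.15

Let α = P_Na/P_K. GHK: Vm = 24.8·ln[(Kₒ + α·Naₒ)/(Kᵢ + α·Naᵢ)].
e^(Vm/24.8) = e^(35.0/24.8) = 4.1012
So 4.1012·(Kᵢ + α·Naᵢ) = Kₒ + α·Naₒ → α = (4.1012·131.0 − 7.75) / (119.0 − 4.1012·8.02)
α = (537.3 − 7.75) / (119.0 − 32.89) = 529.5/86.11 = 6.149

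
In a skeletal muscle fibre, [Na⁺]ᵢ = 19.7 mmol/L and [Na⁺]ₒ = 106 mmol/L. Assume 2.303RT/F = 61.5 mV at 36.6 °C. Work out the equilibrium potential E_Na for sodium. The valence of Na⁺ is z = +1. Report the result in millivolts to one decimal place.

44.9 mV

E = (61.5/z) · log₁₀([Na⁺]_out/[Na⁺]_in) with z = +1.
= (61.5/1) · log₁₀(106/19.7) = 61.50 · log₁₀(5.381)
= 61.50 · (0.7308) = 44.95 mV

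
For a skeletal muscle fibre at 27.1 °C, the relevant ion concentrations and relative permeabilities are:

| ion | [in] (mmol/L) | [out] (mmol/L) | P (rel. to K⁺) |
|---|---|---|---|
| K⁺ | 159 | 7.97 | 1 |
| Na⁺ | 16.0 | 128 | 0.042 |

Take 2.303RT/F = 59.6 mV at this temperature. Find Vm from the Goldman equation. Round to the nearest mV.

Vm = 59.6 · log₁₀[(Σ P·[cation]ₒ + Σ P·[anion]ᵢ) / (Σ P·[cation]ᵢ + Σ P·[anion]ₒ)]
Numerator = 1×7.97 + 0.042×128 = 13.35
Denominator = 1×159 + 0.042×16.0 = 159.7
Vm = 59.6 · log₁₀(0.083584) = 59.6 × (-1.0779) = -64.24 mV

-64 mV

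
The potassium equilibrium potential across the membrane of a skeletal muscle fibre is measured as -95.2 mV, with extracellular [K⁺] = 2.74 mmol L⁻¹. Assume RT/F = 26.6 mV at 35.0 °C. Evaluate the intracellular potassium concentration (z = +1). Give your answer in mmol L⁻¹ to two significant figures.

98 mmol L⁻¹

Nernst: E = (26.6/1) · ln([out]/[in]), so ln([out]/[in]) = -95.2 × 1 / 26.6 = -3.5789.
[out]/[in] = e^(-3.5789) = 0.02791.
[in] = 2.74 / 0.02791 = 98.19 mmol L⁻¹.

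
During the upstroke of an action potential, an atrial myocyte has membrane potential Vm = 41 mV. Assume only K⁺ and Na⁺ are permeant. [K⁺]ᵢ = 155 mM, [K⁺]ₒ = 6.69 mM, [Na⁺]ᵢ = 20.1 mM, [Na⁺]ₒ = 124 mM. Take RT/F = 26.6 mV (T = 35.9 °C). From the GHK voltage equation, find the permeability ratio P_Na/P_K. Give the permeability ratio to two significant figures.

Let α = P_Na/P_K. GHK: Vm = 26.6·ln[(Kₒ + α·Naₒ)/(Kᵢ + α·Naᵢ)].
e^(Vm/26.6) = e^(41.0/26.6) = 4.6709
So 4.6709·(Kᵢ + α·Naᵢ) = Kₒ + α·Naₒ → α = (4.6709·155.0 − 6.69) / (124.0 − 4.6709·20.1)
α = (724 − 6.69) / (124.0 − 93.89) = 717.3/30.11 = 23.82

24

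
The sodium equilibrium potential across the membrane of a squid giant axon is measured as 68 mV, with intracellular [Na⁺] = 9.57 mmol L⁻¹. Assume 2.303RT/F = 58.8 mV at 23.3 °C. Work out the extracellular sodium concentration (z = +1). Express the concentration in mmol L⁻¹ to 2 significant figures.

Nernst: E = (58.8/1) · log₁₀([out]/[in]), so log₁₀([out]/[in]) = 68.0 × 1 / 58.8 = 1.1565.
[out]/[in] = 10^(1.1565) = 14.34.
[out] = 14.34 × 9.57 = 137.2 mmol L⁻¹.

140 mmol L⁻¹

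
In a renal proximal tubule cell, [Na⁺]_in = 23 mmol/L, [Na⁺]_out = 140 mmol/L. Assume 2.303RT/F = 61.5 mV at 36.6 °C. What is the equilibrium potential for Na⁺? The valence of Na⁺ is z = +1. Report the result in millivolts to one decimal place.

48.2 mV

E = (61.5/z) · log₁₀([Na⁺]_out/[Na⁺]_in) with z = +1.
= (61.5/1) · log₁₀(140/23) = 61.50 · log₁₀(6.087)
= 61.50 · (0.7844) = 48.24 mV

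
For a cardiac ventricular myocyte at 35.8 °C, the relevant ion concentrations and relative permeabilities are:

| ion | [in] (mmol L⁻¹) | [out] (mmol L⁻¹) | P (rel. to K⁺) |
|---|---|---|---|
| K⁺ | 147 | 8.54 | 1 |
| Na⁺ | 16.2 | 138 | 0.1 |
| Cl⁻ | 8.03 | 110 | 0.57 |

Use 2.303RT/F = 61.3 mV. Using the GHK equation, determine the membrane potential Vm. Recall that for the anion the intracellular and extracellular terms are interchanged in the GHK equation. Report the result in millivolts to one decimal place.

-54.9 mV

Vm = 61.3 · log₁₀[(Σ P·[cation]ₒ + Σ P·[anion]ᵢ) / (Σ P·[cation]ᵢ + Σ P·[anion]ₒ)]
Numerator = 1×8.54 + 0.1×138 + 0.57×8.03 = 26.92
Denominator = 1×147 + 0.1×16.2 + 0.57×110 = 211.3
Vm = 61.3 · log₁₀(0.12738) = 61.3 × (-0.8949) = -54.86 mV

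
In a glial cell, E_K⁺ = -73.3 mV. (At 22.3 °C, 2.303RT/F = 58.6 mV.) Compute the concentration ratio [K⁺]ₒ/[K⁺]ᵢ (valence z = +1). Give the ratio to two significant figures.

log₁₀([out]/[in]) = E·z/(58.6) = -73.3 × 1 / 58.6 = -1.2509
[out]/[in] = 10^(-1.2509) = 0.05612

0.056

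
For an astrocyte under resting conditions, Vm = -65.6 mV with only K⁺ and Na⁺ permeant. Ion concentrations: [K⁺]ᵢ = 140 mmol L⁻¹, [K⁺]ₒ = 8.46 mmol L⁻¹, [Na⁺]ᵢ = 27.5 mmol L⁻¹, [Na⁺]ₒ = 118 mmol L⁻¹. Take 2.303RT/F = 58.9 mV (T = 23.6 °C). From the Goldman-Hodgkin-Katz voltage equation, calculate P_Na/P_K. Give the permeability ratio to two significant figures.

Let α = P_Na/P_K. GHK: Vm = 58.9·log₁₀[(Kₒ + α·Naₒ)/(Kᵢ + α·Naᵢ)].
10^(Vm/58.9) = 10^(-65.6/58.9) = 0.076957
So 0.076957·(Kᵢ + α·Naᵢ) = Kₒ + α·Naₒ → α = (0.076957·140.0 − 8.46) / (118.0 − 0.076957·27.5)
α = (10.77 − 8.46) / (118.0 − 2.116) = 2.314/115.9 = 0.01997

0.020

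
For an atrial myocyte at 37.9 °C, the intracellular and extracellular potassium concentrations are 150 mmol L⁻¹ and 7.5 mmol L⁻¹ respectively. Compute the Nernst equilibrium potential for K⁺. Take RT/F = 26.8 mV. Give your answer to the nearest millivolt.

-80 mV

E = (26.8/z) · ln([K⁺]_out/[K⁺]_in) with z = +1.
= (26.8/1) · ln(7.5/150) = 26.80 · ln(0.05)
= 26.80 · (-2.9957) = -80.29 mV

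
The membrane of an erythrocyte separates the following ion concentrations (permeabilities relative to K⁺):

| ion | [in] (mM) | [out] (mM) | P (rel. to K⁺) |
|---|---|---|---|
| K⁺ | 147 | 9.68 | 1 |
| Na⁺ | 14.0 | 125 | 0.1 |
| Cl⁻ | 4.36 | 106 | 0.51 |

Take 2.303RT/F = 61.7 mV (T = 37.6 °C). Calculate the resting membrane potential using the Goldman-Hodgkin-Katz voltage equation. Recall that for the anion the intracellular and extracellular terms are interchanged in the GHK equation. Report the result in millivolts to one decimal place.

Vm = 61.7 · log₁₀[(Σ P·[cation]ₒ + Σ P·[anion]ᵢ) / (Σ P·[cation]ᵢ + Σ P·[anion]ₒ)]
Numerator = 1×9.68 + 0.1×125 + 0.51×4.36 = 24.4
Denominator = 1×147 + 0.1×14.0 + 0.51×106 = 202.5
Vm = 61.7 · log₁₀(0.12054) = 61.7 × (-0.9189) = -56.70 mV

-56.7 mV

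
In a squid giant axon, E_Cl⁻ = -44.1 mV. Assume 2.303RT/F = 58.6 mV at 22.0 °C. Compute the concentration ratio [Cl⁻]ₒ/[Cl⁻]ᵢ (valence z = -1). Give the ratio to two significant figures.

5.7

log₁₀([out]/[in]) = E·z/(58.6) = -44.1 × -1 / 58.6 = 0.7526
[out]/[in] = 10^(0.7526) = 5.657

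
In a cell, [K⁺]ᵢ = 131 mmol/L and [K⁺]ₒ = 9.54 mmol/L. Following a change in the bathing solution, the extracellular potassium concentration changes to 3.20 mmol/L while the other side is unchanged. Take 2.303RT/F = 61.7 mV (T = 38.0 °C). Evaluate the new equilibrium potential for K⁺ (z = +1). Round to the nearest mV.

-99 mV

After the shift: [K⁺]_out = 3.20, [K⁺]_in = 131 mmol/L.
E_new = (61.7/1)·log₁₀(3.20/131) = 61.70 · (-1.6121) = -99.47 mV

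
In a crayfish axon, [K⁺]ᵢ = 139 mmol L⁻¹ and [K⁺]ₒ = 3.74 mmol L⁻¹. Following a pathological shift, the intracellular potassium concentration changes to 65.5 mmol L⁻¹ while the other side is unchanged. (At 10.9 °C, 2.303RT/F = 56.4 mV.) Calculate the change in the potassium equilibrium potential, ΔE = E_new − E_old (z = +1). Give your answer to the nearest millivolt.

E_old = (56.4/1)·log₁₀(3.74/139) = -88.56 mV
E_new = (56.4/1)·log₁₀(3.74/65.5) = -70.13 mV
ΔE = -70.13 − (-88.56) = 18.43 mV

18 mV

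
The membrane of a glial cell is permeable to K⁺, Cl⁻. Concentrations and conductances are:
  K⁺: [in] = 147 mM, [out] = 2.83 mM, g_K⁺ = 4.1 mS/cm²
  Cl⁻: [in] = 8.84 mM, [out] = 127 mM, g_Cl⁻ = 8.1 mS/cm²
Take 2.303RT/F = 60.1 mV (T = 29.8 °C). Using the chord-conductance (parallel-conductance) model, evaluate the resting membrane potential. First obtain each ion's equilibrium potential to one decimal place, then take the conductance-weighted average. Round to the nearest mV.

-81 mV

E_K⁺ = (60.1/1)·log₁₀(2.83/147) = -103.1 mV
E_Cl⁻ = (60.1/-1)·log₁₀(127/8.84) = -69.6 mV
Vm = (Σ gᵢEᵢ)/(Σ gᵢ) = (4.1·-103.1 + 8.1·-69.6) / (4.1 + 8.1)
= -986.47 / 12.2 = -80.86 mV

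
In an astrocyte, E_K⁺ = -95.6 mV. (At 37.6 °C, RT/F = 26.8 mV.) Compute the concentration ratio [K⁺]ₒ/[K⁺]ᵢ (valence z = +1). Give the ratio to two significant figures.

0.028

ln([out]/[in]) = E·z/(26.8) = -95.6 × 1 / 26.8 = -3.5672
[out]/[in] = e^(-3.5672) = 0.02824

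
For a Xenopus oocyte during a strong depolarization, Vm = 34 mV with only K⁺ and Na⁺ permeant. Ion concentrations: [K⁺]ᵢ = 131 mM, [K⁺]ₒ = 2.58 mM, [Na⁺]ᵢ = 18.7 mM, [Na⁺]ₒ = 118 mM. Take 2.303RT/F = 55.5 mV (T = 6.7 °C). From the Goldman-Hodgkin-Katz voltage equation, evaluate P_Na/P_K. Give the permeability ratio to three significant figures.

12.9

Let α = P_Na/P_K. GHK: Vm = 55.5·log₁₀[(Kₒ + α·Naₒ)/(Kᵢ + α·Naᵢ)].
10^(Vm/55.5) = 10^(34.0/55.5) = 4.0984
So 4.0984·(Kᵢ + α·Naᵢ) = Kₒ + α·Naₒ → α = (4.0984·131.0 − 2.58) / (118.0 − 4.0984·18.7)
α = (536.9 − 2.58) / (118.0 − 76.64) = 534.3/41.36 = 12.92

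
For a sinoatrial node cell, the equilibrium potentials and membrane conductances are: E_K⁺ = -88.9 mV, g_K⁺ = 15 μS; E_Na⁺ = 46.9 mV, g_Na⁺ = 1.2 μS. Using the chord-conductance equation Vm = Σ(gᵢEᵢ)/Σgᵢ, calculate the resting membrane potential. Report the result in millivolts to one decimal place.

Σ gᵢEᵢ = 15·(-88.9) + 1.2·(46.9) = -1277.22
Σ gᵢ = 15 + 1.2 = 16.2
Vm = -1277.22 / 16.2 = -78.84 mV

-78.8 mV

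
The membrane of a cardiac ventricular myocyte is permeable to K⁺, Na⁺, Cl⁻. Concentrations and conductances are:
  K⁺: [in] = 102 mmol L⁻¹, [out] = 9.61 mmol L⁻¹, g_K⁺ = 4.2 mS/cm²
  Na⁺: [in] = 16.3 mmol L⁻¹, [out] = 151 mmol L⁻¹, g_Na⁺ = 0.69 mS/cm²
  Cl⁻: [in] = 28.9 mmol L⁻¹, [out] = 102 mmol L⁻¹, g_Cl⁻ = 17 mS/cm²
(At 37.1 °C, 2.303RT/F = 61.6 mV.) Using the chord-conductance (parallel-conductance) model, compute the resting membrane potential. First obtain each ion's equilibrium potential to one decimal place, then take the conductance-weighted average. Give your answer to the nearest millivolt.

-36 mV

E_K⁺ = (61.6/1)·log₁₀(9.61/102) = -63.2 mV
E_Na⁺ = (61.6/1)·log₁₀(151/16.3) = 59.6 mV
E_Cl⁻ = (61.6/-1)·log₁₀(102/28.9) = -33.7 mV
Vm = (Σ gᵢEᵢ)/(Σ gᵢ) = (4.2·-63.2 + 0.69·59.6 + 17·-33.7) / (4.2 + 0.69 + 17)
= -797.22 / 21.89 = -36.42 mV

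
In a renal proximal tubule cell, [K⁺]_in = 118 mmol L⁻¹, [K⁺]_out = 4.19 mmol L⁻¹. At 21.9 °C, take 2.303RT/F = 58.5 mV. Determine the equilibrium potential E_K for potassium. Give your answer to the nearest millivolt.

E = (58.5/z) · log₁₀([K⁺]_out/[K⁺]_in) with z = +1.
= (58.5/1) · log₁₀(4.19/118) = 58.50 · log₁₀(0.03551)
= 58.50 · (-1.4497) = -84.81 mV

-85 mV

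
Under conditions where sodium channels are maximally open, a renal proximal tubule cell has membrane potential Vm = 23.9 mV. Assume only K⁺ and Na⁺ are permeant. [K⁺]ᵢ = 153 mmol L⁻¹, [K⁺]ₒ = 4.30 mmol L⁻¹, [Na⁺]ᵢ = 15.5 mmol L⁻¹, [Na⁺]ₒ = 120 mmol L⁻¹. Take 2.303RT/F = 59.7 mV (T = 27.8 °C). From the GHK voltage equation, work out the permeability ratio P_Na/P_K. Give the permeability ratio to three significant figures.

4.69

Let α = P_Na/P_K. GHK: Vm = 59.7·log₁₀[(Kₒ + α·Naₒ)/(Kᵢ + α·Naᵢ)].
10^(Vm/59.7) = 10^(23.9/59.7) = 2.5138
So 2.5138·(Kᵢ + α·Naᵢ) = Kₒ + α·Naₒ → α = (2.5138·153.0 − 4.3) / (120.0 − 2.5138·15.5)
α = (384.6 − 4.3) / (120.0 − 38.96) = 380.3/81.04 = 4.693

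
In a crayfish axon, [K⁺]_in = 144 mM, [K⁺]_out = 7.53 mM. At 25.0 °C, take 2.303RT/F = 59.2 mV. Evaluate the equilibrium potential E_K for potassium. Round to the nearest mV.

-76 mV

E = (59.2/z) · log₁₀([K⁺]_out/[K⁺]_in) with z = +1.
= (59.2/1) · log₁₀(7.53/144) = 59.20 · log₁₀(0.05229)
= 59.20 · (-1.2816) = -75.87 mV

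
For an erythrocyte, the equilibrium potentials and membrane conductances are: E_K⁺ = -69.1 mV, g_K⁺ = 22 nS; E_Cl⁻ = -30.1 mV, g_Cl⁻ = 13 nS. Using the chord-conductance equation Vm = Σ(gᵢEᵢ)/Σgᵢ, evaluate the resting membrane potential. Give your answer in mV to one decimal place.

-54.6 mV

Σ gᵢEᵢ = 22·(-69.1) + 13·(-30.1) = -1911.50
Σ gᵢ = 22 + 13 = 35
Vm = -1911.50 / 35 = -54.61 mV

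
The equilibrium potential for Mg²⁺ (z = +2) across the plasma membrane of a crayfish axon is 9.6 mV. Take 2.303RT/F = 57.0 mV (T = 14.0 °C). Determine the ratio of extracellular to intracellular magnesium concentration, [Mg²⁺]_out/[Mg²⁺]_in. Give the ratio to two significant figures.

log₁₀([out]/[in]) = E·z/(57.0) = 9.6 × 2 / 57.0 = 0.3368
[out]/[in] = 10^(0.3368) = 2.172

2.2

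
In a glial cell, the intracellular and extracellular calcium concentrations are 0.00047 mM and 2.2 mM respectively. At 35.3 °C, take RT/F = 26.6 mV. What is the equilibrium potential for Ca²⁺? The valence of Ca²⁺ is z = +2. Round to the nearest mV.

E = (26.6/z) · ln([Ca²⁺]_out/[Ca²⁺]_in) with z = +2.
= (26.6/2) · ln(2.2/0.00047) = 13.30 · ln(4681)
= 13.30 · (8.4512) = 112.40 mV

112 mV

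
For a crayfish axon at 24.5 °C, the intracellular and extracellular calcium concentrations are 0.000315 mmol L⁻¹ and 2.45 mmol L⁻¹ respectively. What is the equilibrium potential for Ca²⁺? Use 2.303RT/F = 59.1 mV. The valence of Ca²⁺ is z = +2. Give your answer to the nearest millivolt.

E = (59.1/z) · log₁₀([Ca²⁺]_out/[Ca²⁺]_in) with z = +2.
= (59.1/2) · log₁₀(2.45/0.000315) = 29.55 · log₁₀(7778)
= 29.55 · (3.8909) = 114.97 mV

115 mV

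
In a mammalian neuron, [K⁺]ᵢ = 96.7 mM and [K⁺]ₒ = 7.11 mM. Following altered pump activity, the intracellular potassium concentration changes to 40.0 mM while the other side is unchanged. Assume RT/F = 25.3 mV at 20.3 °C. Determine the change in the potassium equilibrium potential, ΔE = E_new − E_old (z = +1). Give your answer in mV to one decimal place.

22.3 mV

E_old = (25.3/1)·ln(7.11/96.7) = -66.04 mV
E_new = (25.3/1)·ln(7.11/40.0) = -43.70 mV
ΔE = -43.70 − (-66.04) = 22.33 mV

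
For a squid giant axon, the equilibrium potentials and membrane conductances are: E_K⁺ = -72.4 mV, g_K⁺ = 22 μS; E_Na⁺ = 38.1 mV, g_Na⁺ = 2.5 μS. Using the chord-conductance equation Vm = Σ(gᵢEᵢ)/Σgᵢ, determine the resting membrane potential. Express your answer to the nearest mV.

Σ gᵢEᵢ = 22·(-72.4) + 2.5·(38.1) = -1497.55
Σ gᵢ = 22 + 2.5 = 24.5
Vm = -1497.55 / 24.5 = -61.12 mV

-61 mV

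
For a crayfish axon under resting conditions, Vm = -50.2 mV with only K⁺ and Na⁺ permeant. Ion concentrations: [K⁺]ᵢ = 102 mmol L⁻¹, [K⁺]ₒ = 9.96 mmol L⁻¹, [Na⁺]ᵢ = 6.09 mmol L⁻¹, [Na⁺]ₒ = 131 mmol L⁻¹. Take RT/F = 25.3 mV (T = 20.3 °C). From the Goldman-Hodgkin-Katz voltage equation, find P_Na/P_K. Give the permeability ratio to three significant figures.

0.0312

Let α = P_Na/P_K. GHK: Vm = 25.3·ln[(Kₒ + α·Naₒ)/(Kᵢ + α·Naᵢ)].
e^(Vm/25.3) = e^(-50.2/25.3) = 0.13749
So 0.13749·(Kᵢ + α·Naᵢ) = Kₒ + α·Naₒ → α = (0.13749·102.0 − 9.96) / (131.0 − 0.13749·6.09)
α = (14.02 − 9.96) / (131.0 − 0.8373) = 4.064/130.2 = 0.03122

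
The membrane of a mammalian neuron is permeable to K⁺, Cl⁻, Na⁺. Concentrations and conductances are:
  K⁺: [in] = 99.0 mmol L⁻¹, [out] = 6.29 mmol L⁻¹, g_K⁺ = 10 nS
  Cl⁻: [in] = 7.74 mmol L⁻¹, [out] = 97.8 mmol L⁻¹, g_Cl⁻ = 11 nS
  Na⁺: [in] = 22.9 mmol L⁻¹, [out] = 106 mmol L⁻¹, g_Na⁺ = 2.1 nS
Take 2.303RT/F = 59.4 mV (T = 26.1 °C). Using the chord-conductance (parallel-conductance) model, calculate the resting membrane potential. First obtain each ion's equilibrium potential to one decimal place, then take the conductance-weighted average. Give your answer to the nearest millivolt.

-58 mV

E_K⁺ = (59.4/1)·log₁₀(6.29/99.0) = -71.1 mV
E_Cl⁻ = (59.4/-1)·log₁₀(97.8/7.74) = -65.4 mV
E_Na⁺ = (59.4/1)·log₁₀(106/22.9) = 39.5 mV
Vm = (Σ gᵢEᵢ)/(Σ gᵢ) = (10·-71.1 + 11·-65.4 + 2.1·39.5) / (10 + 11 + 2.1)
= -1347.45 / 23.1 = -58.33 mV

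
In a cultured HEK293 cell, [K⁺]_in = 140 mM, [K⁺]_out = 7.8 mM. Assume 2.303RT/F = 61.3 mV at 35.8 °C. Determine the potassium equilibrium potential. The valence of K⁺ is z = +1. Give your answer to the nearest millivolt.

E = (61.3/z) · log₁₀([K⁺]_out/[K⁺]_in) with z = +1.
= (61.3/1) · log₁₀(7.8/140) = 61.30 · log₁₀(0.05571)
= 61.30 · (-1.2540) = -76.87 mV

-77 mV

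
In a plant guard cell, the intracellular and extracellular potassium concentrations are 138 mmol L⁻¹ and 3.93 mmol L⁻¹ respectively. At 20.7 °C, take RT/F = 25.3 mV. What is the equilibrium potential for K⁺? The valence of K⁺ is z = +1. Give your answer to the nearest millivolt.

E = (25.3/z) · ln([K⁺]_out/[K⁺]_in) with z = +1.
= (25.3/1) · ln(3.93/138) = 25.30 · ln(0.02848)
= 25.30 · (-3.5586) = -90.03 mV

-90 mV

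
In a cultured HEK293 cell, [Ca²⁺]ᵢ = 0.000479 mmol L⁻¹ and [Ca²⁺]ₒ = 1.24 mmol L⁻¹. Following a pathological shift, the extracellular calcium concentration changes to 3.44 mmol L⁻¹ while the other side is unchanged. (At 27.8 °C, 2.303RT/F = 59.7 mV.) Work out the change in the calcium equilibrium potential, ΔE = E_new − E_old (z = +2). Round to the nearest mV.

E_old = (59.7/2)·log₁₀(1.24/0.000479) = 101.88 mV
E_new = (59.7/2)·log₁₀(3.44/0.000479) = 115.11 mV
ΔE = 115.11 − (101.88) = 13.23 mV

13 mV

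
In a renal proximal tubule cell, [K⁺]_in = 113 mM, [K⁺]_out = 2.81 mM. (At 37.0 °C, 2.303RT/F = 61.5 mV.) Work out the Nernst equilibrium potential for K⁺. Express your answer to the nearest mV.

-99 mV

E = (61.5/z) · log₁₀([K⁺]_out/[K⁺]_in) with z = +1.
= (61.5/1) · log₁₀(2.81/113) = 61.50 · log₁₀(0.02487)
= 61.50 · (-1.6044) = -98.67 mV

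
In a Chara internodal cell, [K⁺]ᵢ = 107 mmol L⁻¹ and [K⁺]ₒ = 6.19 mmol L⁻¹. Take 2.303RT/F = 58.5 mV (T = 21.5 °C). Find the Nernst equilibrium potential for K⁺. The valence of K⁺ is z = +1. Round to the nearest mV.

-72 mV

E = (58.5/z) · log₁₀([K⁺]_out/[K⁺]_in) with z = +1.
= (58.5/1) · log₁₀(6.19/107) = 58.50 · log₁₀(0.05785)
= 58.50 · (-1.2377) = -72.41 mV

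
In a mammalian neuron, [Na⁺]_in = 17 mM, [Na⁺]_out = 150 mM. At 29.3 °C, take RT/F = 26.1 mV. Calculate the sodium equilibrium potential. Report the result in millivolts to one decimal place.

E = (26.1/z) · ln([Na⁺]_out/[Na⁺]_in) with z = +1.
= (26.1/1) · ln(150/17) = 26.10 · ln(8.824)
= 26.10 · (2.1774) = 56.83 mV

56.8 mV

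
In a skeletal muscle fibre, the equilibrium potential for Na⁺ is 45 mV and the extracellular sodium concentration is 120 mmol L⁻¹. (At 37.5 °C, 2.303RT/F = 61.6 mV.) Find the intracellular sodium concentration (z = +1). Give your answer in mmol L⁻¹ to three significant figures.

22.3 mmol L⁻¹

Nernst: E = (61.6/1) · log₁₀([out]/[in]), so log₁₀([out]/[in]) = 45.0 × 1 / 61.6 = 0.7305.
[out]/[in] = 10^(0.7305) = 5.377.
[in] = 120 / 5.377 = 22.32 mmol L⁻¹.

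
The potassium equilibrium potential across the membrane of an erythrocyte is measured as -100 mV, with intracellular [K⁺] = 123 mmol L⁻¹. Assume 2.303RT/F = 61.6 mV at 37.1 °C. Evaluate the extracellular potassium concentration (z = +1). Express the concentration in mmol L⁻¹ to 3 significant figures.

Nernst: E = (61.6/1) · log₁₀([out]/[in]), so log₁₀([out]/[in]) = -100.0 × 1 / 61.6 = -1.6234.
[out]/[in] = 10^(-1.6234) = 0.0238.
[out] = 0.0238 × 123 = 2.928 mmol L⁻¹.

2.93 mmol L⁻¹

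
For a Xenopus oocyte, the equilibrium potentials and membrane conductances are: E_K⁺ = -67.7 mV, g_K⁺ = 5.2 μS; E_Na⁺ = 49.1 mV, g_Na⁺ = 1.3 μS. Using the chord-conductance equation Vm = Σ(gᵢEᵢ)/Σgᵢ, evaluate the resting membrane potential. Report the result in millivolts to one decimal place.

Σ gᵢEᵢ = 5.2·(-67.7) + 1.3·(49.1) = -288.21
Σ gᵢ = 5.2 + 1.3 = 6.5
Vm = -288.21 / 6.5 = -44.34 mV

-44.3 mV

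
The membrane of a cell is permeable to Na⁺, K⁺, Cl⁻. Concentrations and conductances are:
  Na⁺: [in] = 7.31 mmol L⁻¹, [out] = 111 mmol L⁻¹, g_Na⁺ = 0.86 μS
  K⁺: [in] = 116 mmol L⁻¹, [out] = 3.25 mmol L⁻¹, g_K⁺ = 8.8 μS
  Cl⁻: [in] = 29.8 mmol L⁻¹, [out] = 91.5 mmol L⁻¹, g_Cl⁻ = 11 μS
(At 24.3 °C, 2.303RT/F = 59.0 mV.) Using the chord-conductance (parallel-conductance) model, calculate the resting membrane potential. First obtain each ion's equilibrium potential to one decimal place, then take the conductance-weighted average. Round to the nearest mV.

-51 mV

E_Na⁺ = (59.0/1)·log₁₀(111/7.31) = 69.7 mV
E_K⁺ = (59.0/1)·log₁₀(3.25/116) = -91.6 mV
E_Cl⁻ = (59.0/-1)·log₁₀(91.5/29.8) = -28.7 mV
Vm = (Σ gᵢEᵢ)/(Σ gᵢ) = (0.86·69.7 + 8.8·-91.6 + 11·-28.7) / (0.86 + 8.8 + 11)
= -1061.84 / 20.66 = -51.40 mV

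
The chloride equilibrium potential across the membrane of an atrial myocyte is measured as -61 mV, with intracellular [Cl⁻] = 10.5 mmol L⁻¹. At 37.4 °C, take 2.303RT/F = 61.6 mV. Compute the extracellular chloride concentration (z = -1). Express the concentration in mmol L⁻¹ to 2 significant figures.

Nernst: E = (61.6/-1) · log₁₀([out]/[in]), so log₁₀([out]/[in]) = -61.0 × -1 / 61.6 = 0.9903.
[out]/[in] = 10^(0.9903) = 9.778.
[out] = 9.778 × 10.5 = 102.7 mmol L⁻¹.

100 mmol L⁻¹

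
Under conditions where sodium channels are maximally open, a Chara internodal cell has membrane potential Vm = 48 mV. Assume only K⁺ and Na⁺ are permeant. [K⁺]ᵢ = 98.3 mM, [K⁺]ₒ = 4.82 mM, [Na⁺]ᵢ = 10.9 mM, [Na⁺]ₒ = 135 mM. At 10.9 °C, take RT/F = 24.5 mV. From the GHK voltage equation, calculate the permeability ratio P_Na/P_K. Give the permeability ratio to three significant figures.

12.0

Let α = P_Na/P_K. GHK: Vm = 24.5·ln[(Kₒ + α·Naₒ)/(Kᵢ + α·Naᵢ)].
e^(Vm/24.5) = e^(48.0/24.5) = 7.0935
So 7.0935·(Kᵢ + α·Naᵢ) = Kₒ + α·Naₒ → α = (7.0935·98.3 − 4.82) / (135.0 − 7.0935·10.9)
α = (697.3 − 4.82) / (135.0 − 77.32) = 692.5/57.68 = 12.01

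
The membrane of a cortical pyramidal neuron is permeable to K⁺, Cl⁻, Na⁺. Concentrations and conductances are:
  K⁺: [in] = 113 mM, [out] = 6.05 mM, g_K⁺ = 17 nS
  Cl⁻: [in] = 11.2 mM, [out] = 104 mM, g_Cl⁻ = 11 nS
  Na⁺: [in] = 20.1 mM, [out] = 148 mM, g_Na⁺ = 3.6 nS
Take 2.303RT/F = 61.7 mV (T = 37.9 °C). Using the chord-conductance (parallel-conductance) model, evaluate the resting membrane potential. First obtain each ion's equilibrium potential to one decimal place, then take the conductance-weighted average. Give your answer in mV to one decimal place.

E_K⁺ = (61.7/1)·log₁₀(6.05/113) = -78.4 mV
E_Cl⁻ = (61.7/-1)·log₁₀(104/11.2) = -59.7 mV
E_Na⁺ = (61.7/1)·log₁₀(148/20.1) = 53.5 mV
Vm = (Σ gᵢEᵢ)/(Σ gᵢ) = (17·-78.4 + 11·-59.7 + 3.6·53.5) / (17 + 11 + 3.6)
= -1796.90 / 31.6 = -56.86 mV

-56.9 mV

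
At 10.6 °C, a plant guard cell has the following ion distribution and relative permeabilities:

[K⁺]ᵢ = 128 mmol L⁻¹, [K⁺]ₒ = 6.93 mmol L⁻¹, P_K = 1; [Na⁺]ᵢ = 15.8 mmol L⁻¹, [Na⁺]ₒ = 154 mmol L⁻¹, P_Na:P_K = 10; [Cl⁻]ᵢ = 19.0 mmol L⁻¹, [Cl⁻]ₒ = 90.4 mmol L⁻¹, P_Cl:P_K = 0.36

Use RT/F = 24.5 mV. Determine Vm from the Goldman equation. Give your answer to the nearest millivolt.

39 mV

Vm = 24.5 · ln[(Σ P·[cation]ₒ + Σ P·[anion]ᵢ) / (Σ P·[cation]ᵢ + Σ P·[anion]ₒ)]
Numerator = 1×6.93 + 10×154 + 0.36×19.0 = 1554
Denominator = 1×128 + 10×15.8 + 0.36×90.4 = 318.5
Vm = 24.5 · ln(4.8777) = 24.5 × (1.5847) = 38.82 mV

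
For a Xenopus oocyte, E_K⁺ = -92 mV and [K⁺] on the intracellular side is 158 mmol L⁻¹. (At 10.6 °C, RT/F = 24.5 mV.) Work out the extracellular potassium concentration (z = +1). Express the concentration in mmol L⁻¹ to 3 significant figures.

Nernst: E = (24.5/1) · ln([out]/[in]), so ln([out]/[in]) = -92.0 × 1 / 24.5 = -3.7551.
[out]/[in] = e^(-3.7551) = 0.0234.
[out] = 0.0234 × 158 = 3.697 mmol L⁻¹.

3.70 mmol L⁻¹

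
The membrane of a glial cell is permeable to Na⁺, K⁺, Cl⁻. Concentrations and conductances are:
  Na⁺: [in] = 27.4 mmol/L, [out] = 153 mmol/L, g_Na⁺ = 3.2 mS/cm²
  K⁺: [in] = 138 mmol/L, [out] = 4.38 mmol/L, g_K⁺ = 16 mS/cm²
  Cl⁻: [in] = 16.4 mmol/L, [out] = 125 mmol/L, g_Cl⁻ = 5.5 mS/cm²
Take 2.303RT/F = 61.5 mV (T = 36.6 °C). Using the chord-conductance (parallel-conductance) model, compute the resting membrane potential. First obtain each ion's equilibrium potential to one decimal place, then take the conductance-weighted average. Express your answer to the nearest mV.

-66 mV

E_Na⁺ = (61.5/1)·log₁₀(153/27.4) = 45.9 mV
E_K⁺ = (61.5/1)·log₁₀(4.38/138) = -92.2 mV
E_Cl⁻ = (61.5/-1)·log₁₀(125/16.4) = -54.2 mV
Vm = (Σ gᵢEᵢ)/(Σ gᵢ) = (3.2·45.9 + 16·-92.2 + 5.5·-54.2) / (3.2 + 16 + 5.5)
= -1626.42 / 24.7 = -65.85 mV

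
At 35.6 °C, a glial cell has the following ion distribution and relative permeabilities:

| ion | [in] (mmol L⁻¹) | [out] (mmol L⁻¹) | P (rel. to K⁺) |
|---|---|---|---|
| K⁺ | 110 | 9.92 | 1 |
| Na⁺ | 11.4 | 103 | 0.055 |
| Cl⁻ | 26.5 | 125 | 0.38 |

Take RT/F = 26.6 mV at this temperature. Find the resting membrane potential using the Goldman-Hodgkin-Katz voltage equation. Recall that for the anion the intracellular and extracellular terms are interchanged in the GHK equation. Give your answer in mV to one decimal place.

Vm = 26.6 · ln[(Σ P·[cation]ₒ + Σ P·[anion]ᵢ) / (Σ P·[cation]ᵢ + Σ P·[anion]ₒ)]
Numerator = 1×9.92 + 0.055×103 + 0.38×26.5 = 25.66
Denominator = 1×110 + 0.055×11.4 + 0.38×125 = 158.1
Vm = 26.6 · ln(0.16224) = 26.6 × (-1.8187) = -48.38 mV

-48.4 mV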